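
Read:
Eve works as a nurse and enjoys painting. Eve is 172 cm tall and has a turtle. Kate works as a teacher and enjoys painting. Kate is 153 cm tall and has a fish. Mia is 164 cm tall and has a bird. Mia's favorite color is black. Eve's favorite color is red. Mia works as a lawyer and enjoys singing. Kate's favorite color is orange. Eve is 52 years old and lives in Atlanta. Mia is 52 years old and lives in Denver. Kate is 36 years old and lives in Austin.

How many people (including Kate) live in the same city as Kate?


Kate lives in Austin. Count = 1

1


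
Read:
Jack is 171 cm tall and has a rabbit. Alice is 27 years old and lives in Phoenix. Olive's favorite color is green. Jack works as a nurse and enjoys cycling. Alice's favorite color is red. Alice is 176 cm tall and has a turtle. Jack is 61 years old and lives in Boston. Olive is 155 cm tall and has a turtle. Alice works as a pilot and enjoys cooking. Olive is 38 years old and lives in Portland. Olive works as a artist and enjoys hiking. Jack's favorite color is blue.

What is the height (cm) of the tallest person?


Tallest: Alice at 176 cm

176


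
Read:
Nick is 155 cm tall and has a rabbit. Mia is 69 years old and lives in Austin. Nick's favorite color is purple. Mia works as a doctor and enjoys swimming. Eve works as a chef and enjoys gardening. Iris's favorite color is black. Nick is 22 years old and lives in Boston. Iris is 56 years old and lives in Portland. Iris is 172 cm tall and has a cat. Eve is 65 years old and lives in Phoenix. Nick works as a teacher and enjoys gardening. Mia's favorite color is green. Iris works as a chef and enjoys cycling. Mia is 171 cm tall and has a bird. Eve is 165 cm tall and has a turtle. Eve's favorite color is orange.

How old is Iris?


Iris is 56 years old

56


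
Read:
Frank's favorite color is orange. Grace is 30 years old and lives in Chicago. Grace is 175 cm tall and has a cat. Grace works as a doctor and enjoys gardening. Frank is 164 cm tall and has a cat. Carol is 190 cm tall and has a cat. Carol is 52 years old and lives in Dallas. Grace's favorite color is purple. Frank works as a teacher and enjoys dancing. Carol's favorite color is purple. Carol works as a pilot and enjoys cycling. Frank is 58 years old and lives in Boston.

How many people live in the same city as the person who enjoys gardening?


Person with hobby gardening is Grace, city Chicago. Count = 1

1


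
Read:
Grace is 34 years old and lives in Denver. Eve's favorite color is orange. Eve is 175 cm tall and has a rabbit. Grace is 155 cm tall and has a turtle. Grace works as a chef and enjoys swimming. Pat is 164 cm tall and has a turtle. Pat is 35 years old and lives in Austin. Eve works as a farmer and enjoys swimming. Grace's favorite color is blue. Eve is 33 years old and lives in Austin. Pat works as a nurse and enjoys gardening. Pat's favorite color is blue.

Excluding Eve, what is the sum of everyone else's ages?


Sum (excluding Eve): 69

69


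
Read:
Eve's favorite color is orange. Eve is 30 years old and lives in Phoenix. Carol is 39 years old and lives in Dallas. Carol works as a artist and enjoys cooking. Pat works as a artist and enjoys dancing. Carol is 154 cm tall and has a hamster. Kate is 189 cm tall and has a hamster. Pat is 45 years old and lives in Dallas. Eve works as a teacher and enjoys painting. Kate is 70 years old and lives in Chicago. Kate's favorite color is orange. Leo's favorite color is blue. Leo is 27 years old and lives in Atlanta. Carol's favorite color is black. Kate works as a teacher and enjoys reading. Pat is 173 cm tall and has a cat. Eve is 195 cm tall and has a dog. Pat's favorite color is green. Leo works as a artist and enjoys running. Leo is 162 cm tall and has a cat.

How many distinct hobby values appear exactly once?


Unique hobby values: 5

5


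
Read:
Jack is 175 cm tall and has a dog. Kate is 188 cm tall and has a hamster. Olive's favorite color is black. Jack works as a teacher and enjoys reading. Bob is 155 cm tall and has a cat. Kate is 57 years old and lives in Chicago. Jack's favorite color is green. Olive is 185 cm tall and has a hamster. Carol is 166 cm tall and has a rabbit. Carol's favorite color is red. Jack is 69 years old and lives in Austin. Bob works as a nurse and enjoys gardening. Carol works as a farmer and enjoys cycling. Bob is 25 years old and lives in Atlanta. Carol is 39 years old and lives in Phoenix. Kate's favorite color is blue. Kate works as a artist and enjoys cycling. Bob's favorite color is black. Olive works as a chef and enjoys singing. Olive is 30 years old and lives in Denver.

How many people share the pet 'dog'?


Count: 1

1


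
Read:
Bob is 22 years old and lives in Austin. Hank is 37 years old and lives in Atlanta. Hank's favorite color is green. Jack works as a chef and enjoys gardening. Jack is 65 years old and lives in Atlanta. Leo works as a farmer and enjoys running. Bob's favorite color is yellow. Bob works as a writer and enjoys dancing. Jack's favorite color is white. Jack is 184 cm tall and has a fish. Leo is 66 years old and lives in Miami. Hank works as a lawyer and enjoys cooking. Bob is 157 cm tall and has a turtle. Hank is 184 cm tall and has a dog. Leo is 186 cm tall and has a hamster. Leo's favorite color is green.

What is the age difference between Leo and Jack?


|66 - 65| = 1

1


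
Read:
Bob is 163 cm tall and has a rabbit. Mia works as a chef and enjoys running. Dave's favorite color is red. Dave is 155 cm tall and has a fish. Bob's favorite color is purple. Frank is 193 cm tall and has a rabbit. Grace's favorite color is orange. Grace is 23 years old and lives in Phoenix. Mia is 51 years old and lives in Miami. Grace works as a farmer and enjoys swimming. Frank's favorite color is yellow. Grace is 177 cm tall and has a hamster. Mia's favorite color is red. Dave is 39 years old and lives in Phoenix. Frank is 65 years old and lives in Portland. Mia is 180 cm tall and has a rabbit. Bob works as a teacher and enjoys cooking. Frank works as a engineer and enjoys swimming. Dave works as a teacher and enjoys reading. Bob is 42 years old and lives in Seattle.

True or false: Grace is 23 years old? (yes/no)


Grace is actually 23. yes

yes


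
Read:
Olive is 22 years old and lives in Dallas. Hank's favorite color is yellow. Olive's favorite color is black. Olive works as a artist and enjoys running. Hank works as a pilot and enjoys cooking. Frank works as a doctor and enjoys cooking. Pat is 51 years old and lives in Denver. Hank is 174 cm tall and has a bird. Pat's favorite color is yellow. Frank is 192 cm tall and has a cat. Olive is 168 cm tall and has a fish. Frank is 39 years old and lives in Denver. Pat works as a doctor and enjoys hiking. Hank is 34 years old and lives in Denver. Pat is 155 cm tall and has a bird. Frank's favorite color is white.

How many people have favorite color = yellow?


Count: 2

2


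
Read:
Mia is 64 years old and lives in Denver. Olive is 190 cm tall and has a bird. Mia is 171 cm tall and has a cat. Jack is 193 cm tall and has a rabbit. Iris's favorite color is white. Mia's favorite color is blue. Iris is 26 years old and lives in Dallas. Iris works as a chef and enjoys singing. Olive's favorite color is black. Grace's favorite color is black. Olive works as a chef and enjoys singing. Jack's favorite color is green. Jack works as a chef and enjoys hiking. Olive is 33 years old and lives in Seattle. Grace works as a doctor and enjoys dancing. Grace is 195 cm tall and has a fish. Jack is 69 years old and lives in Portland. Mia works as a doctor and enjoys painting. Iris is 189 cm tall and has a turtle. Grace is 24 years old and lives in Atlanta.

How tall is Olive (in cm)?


Olive is 190 cm tall

190


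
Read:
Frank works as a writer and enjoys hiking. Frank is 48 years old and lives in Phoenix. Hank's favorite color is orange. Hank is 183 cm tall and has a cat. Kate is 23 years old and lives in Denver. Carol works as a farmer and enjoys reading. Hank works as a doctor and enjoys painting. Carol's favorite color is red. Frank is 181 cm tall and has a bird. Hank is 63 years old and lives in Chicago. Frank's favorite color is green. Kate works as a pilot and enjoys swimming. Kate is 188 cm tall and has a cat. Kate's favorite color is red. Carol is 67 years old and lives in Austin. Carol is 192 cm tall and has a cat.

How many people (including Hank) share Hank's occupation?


Hank is a doctor. Count = 1

1


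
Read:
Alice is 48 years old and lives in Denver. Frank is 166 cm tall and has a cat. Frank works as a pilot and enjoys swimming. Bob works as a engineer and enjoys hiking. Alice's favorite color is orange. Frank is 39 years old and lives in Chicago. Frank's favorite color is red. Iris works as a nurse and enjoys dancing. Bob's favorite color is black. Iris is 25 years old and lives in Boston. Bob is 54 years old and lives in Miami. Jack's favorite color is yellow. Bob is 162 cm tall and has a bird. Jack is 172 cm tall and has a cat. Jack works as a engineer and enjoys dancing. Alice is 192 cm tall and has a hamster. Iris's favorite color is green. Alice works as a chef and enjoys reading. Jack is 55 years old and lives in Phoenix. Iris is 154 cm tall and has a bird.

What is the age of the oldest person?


Oldest: Jack at 55

55


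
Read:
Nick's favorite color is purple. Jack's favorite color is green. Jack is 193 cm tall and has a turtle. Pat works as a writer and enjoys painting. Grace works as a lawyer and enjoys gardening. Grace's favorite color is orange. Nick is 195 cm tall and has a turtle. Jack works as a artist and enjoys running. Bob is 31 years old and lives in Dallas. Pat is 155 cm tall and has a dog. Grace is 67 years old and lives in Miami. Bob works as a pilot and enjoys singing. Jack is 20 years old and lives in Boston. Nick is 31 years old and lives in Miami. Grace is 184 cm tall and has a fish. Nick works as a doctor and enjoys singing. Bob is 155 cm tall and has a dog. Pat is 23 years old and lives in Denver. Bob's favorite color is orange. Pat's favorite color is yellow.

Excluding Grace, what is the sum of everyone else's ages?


Sum (excluding Grace): 105

105


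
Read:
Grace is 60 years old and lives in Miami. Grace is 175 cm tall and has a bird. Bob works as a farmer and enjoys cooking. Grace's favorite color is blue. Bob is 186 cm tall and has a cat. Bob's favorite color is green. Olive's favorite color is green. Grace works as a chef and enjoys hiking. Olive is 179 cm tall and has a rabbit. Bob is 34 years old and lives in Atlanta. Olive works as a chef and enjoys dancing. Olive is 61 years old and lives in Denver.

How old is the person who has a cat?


Person with cat is Bob, age 34

34


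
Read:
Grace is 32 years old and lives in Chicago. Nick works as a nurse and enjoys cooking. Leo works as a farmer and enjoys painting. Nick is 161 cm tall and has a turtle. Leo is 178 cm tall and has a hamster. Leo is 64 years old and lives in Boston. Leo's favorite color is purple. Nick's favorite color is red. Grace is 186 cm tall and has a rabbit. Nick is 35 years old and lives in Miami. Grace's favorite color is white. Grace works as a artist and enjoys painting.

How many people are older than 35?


Filter: 1

1


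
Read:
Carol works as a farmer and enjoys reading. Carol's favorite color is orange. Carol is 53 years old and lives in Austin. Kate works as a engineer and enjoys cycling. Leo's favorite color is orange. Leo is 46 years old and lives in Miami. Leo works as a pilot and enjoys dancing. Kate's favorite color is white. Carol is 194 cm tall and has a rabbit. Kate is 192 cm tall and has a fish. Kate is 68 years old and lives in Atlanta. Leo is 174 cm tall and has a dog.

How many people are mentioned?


People: Leo, Carol, Kate. Count = 3

3


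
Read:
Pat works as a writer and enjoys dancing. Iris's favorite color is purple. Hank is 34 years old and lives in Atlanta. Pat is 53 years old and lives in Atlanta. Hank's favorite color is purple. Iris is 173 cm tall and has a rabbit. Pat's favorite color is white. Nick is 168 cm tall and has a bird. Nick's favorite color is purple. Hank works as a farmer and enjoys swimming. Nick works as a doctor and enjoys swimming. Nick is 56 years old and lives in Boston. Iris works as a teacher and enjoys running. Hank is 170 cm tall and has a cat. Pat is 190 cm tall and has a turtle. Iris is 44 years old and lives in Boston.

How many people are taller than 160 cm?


Taller than 160: 4

4


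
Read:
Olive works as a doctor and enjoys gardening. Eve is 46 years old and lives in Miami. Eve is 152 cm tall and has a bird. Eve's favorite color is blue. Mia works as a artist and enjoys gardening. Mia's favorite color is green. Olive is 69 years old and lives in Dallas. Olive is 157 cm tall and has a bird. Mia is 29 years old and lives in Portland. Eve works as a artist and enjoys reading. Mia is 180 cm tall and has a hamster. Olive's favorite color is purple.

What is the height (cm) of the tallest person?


Tallest: Mia at 180 cm

180


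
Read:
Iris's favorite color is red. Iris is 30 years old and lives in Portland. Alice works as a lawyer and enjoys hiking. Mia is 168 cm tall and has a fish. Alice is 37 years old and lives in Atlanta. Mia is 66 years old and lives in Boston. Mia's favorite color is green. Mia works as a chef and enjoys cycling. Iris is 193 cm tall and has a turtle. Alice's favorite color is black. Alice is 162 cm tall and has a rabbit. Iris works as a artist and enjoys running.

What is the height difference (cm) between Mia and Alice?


|168 - 162| = 6

6


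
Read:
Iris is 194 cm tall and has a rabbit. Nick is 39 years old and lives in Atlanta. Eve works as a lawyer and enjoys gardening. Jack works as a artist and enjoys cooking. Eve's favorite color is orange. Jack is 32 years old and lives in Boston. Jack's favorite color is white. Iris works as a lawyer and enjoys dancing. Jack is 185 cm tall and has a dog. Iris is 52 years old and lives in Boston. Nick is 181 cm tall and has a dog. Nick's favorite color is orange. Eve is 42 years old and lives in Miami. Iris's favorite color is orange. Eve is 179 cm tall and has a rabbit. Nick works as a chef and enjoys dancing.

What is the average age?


Sum=165, n=4, avg=41.25

41.25


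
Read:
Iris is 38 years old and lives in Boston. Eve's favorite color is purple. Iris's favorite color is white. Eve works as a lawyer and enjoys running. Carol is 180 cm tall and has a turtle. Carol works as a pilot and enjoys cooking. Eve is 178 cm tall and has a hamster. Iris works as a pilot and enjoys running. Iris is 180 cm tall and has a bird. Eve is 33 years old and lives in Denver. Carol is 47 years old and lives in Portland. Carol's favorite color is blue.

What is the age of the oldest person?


Oldest: Carol at 47

47


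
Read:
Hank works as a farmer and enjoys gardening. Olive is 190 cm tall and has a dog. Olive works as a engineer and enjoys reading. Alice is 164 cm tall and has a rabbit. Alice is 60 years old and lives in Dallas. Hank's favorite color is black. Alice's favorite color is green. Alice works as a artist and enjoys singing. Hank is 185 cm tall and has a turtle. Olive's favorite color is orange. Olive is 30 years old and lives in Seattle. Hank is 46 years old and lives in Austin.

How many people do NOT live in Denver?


Not in Denver: 3

3


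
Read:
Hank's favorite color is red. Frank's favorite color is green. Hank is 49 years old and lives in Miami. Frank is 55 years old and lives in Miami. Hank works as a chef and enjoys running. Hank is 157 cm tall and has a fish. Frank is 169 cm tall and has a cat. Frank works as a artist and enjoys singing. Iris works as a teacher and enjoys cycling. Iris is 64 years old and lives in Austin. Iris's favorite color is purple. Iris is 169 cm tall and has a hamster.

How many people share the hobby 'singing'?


Count: 1

1


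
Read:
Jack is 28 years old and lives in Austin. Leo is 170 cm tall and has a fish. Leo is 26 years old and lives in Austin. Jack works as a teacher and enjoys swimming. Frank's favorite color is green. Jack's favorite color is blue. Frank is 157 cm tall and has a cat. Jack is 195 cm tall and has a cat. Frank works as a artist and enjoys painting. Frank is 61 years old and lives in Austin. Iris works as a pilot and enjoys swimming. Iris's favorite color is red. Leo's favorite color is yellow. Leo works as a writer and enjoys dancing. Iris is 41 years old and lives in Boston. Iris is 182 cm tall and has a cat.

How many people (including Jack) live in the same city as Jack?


Jack lives in Austin. Count = 3

3


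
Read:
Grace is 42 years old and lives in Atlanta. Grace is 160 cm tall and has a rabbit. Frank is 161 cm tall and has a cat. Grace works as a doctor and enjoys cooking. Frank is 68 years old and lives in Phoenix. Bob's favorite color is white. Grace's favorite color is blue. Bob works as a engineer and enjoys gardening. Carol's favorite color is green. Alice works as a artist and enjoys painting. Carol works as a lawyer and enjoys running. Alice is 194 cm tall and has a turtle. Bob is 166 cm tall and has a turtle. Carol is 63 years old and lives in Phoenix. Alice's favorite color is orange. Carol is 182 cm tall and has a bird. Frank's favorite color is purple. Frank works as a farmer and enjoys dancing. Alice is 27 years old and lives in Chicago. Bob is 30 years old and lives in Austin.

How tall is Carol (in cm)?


Carol is 182 cm tall

182


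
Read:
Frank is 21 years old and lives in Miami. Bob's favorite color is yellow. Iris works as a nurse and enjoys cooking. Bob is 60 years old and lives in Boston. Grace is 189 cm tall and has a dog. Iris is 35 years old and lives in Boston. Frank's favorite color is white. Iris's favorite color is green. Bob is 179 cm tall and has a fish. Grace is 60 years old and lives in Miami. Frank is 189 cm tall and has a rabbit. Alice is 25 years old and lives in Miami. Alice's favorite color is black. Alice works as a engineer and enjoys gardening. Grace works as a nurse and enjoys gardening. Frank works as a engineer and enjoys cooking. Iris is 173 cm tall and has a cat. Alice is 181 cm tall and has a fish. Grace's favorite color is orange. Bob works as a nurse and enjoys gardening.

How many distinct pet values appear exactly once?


Unique pet values: 3

3


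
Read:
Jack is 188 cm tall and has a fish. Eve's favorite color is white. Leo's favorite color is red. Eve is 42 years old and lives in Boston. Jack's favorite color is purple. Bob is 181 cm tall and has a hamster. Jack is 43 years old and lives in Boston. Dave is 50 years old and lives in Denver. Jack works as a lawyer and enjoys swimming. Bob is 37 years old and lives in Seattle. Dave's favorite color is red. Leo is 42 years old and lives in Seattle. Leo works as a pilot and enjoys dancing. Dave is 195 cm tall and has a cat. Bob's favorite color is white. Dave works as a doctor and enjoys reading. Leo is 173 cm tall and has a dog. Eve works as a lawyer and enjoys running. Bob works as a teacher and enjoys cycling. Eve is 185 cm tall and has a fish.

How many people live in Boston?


Count in Boston: 2

2


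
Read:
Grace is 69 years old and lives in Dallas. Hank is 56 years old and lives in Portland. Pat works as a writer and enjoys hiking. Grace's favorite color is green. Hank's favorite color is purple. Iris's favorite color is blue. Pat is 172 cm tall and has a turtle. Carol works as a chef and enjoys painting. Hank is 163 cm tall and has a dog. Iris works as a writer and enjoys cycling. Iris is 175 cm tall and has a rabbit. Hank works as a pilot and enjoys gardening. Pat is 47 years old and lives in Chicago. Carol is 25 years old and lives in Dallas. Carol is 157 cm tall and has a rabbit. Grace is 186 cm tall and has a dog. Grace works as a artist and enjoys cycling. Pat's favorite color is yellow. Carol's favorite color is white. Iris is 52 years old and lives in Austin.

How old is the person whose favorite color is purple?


Person with favorite color=purple is Hank, age 56

56


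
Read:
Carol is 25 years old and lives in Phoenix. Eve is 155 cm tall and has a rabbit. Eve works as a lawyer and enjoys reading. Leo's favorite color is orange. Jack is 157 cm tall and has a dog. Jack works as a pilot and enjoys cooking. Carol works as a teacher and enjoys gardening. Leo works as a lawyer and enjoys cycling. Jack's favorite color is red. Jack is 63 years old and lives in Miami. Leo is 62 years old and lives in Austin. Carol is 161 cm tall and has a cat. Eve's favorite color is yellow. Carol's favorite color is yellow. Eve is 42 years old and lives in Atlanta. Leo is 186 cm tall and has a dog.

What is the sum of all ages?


25+62+42+63 = 192

192


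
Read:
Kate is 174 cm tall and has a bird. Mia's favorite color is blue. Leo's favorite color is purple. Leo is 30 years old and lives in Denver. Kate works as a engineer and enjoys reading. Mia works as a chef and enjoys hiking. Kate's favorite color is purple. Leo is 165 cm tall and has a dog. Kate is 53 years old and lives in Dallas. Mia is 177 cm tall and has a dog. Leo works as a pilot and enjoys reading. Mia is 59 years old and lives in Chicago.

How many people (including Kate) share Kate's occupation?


Kate is a engineer. Count = 1

1


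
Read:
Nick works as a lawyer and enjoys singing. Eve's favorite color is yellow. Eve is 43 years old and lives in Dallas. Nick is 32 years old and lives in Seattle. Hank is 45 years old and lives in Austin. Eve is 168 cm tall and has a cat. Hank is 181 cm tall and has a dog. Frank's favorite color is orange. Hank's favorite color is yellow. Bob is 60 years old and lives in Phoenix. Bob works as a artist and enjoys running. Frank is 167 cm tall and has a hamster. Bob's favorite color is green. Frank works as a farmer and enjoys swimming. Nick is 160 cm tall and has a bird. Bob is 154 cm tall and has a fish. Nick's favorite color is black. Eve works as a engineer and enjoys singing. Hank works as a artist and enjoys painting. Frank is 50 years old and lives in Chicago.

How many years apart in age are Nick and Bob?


32 vs 60, diff = 28

28


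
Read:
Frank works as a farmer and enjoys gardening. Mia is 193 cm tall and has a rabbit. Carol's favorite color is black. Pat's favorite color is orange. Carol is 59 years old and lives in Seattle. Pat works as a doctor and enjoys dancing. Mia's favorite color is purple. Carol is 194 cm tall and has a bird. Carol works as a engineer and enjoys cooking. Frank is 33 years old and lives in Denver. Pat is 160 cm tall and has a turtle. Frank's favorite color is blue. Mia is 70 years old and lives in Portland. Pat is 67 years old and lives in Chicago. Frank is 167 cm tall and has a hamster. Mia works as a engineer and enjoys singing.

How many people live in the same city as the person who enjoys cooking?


Person with hobby cooking is Carol, city Seattle. Count = 1

1


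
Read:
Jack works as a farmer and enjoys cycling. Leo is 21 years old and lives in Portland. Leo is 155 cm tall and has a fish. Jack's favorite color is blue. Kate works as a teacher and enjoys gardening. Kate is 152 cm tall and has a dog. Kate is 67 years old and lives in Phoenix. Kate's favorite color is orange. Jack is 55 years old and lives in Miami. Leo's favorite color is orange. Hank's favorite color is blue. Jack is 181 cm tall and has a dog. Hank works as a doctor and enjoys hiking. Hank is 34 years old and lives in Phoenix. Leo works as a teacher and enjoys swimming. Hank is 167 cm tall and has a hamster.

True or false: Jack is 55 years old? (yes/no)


Jack is actually 55. yes

yes


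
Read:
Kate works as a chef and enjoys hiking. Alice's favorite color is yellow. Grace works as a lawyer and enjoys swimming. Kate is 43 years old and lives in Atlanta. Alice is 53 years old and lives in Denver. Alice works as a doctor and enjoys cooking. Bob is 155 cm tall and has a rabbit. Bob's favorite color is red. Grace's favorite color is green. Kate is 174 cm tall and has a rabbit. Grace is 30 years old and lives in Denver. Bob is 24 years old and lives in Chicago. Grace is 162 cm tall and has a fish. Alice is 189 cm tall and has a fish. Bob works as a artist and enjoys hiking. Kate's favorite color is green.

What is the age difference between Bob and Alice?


|24 - 53| = 29

29


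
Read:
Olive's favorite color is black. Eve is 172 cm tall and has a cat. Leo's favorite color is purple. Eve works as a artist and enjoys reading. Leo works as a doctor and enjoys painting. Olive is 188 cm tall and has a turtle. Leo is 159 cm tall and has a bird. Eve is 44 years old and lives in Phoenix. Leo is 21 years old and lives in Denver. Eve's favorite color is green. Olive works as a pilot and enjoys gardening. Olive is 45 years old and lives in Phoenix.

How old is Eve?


Eve is 44 years old

44


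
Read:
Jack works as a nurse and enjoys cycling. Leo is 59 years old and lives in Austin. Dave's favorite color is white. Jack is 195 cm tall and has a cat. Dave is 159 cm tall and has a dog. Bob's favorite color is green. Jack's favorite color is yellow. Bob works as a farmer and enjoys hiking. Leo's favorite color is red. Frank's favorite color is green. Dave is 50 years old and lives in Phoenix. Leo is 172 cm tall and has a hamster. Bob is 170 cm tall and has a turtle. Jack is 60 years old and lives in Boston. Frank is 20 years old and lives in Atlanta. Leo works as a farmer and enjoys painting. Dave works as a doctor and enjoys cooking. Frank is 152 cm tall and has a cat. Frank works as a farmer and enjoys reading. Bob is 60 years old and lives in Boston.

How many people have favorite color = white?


Count: 1

1


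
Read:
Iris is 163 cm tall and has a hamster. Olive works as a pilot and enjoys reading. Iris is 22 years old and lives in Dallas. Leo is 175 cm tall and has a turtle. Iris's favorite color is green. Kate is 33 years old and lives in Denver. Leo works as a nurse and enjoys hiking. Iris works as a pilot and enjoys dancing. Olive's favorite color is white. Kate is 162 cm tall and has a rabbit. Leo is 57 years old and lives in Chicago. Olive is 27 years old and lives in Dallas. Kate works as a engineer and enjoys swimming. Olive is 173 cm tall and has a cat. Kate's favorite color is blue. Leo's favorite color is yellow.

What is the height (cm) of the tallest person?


Tallest: Leo at 175 cm

175


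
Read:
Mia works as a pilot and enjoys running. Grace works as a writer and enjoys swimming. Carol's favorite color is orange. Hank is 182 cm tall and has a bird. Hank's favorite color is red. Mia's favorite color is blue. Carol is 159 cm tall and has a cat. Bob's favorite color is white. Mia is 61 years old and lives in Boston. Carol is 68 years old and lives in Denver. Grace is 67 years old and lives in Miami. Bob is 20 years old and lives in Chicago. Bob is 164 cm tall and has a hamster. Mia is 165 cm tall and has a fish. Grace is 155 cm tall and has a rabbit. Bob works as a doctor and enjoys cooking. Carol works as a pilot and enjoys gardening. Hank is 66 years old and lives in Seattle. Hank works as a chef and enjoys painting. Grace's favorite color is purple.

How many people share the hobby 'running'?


Count: 1

1


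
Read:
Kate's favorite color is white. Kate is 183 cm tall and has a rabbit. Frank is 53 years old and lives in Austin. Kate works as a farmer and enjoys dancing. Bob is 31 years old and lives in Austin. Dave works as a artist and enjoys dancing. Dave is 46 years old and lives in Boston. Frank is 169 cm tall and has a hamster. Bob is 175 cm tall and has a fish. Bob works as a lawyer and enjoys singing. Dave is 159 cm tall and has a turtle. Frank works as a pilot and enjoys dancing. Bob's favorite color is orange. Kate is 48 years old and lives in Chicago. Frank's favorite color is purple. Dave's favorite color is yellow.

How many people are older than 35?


Filter: 3

3


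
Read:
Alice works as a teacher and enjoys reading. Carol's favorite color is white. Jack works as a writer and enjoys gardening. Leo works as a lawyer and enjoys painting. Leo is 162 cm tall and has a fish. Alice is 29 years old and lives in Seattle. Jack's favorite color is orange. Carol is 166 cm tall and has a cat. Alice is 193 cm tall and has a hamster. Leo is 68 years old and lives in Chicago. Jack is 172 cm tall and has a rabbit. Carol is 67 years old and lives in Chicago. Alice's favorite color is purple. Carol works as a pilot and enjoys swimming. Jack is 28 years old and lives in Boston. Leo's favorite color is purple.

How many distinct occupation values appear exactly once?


Unique occupation values: 4

4


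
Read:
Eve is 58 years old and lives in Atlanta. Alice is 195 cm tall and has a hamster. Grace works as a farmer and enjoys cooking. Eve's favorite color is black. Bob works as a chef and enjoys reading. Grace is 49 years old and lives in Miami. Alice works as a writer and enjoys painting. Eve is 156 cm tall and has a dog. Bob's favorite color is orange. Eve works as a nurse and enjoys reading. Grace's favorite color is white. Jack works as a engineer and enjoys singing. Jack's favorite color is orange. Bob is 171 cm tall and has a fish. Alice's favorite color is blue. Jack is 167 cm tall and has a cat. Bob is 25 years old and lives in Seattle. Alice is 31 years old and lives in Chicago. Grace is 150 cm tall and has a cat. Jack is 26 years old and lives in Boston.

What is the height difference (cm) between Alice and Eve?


|195 - 156| = 39

39


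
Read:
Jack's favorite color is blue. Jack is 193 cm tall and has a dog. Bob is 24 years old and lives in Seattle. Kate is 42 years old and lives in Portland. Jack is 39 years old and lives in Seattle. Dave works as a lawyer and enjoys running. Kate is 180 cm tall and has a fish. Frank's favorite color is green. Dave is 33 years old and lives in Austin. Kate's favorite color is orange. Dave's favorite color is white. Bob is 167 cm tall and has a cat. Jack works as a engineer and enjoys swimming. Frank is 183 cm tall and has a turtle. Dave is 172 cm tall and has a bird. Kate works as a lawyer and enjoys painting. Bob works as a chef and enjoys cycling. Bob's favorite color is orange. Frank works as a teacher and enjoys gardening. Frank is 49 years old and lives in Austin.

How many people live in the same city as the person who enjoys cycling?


Person with hobby cycling is Bob, city Seattle. Count = 2

2


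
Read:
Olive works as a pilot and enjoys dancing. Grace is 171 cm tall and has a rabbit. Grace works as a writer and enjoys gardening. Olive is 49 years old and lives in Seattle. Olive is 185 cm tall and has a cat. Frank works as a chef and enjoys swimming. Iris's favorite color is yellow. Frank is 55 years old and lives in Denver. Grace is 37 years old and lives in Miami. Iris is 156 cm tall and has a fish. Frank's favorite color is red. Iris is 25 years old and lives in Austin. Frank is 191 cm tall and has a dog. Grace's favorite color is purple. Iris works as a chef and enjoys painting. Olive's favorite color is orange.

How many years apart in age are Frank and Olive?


55 vs 49, diff = 6

6


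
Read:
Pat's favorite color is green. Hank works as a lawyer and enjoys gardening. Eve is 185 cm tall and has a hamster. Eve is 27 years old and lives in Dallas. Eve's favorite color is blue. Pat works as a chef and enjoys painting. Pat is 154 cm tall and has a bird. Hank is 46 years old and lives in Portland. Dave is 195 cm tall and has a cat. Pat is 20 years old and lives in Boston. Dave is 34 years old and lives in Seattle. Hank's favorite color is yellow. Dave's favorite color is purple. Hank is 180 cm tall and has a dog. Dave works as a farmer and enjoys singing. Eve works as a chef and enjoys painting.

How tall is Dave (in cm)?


Dave is 195 cm tall

195


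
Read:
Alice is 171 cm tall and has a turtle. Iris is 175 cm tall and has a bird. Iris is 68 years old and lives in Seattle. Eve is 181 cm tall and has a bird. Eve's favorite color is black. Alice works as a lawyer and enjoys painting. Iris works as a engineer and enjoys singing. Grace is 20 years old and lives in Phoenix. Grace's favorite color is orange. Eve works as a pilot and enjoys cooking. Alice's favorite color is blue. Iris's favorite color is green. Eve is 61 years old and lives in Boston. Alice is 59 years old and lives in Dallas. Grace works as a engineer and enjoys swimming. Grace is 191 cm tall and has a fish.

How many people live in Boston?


Count in Boston: 1

1


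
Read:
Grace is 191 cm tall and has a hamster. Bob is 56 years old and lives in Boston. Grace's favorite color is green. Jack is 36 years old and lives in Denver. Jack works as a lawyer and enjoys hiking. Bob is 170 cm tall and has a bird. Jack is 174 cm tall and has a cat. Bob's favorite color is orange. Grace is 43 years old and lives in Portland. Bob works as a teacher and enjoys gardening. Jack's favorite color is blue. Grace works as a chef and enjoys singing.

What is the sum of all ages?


56+43+36 = 135

135


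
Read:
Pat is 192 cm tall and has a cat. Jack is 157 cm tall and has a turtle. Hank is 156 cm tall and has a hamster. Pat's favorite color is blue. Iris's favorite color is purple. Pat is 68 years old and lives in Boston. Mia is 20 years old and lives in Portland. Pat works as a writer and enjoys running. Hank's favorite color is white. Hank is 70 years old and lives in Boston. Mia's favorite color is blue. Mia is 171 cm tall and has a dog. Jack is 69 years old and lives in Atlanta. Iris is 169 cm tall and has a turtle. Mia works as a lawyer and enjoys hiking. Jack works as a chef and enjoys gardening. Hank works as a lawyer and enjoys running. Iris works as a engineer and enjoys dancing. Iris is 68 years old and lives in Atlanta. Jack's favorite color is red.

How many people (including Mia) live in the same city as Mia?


Mia lives in Portland. Count = 1

1


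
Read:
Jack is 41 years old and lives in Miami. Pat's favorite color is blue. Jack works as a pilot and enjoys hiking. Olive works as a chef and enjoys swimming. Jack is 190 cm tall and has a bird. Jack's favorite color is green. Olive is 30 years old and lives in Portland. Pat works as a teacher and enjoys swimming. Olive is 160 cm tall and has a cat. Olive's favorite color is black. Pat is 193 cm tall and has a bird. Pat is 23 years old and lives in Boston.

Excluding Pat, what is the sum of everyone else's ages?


Sum (excluding Pat): 71

71


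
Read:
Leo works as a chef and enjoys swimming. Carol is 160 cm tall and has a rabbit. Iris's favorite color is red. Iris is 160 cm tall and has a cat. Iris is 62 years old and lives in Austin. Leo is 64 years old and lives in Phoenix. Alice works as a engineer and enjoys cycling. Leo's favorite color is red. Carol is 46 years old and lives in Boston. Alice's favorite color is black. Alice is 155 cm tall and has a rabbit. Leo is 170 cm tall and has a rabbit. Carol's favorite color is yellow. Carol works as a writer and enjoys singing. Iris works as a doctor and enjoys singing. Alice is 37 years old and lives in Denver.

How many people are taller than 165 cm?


Taller than 165: 1

1


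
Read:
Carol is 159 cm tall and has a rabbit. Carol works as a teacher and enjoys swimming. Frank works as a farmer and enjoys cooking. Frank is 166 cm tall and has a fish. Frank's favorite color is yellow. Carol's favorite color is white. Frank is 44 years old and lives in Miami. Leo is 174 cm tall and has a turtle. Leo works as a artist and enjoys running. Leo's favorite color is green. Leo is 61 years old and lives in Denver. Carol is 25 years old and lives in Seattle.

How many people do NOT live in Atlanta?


Not in Atlanta: 3

3


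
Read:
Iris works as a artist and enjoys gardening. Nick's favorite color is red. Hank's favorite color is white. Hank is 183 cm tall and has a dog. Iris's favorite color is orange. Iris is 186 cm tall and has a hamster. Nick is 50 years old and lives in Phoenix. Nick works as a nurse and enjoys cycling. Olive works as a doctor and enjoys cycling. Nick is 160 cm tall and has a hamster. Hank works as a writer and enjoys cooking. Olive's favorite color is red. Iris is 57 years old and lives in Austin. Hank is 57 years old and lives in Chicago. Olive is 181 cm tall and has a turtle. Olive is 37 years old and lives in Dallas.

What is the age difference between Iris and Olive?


|57 - 37| = 20

20


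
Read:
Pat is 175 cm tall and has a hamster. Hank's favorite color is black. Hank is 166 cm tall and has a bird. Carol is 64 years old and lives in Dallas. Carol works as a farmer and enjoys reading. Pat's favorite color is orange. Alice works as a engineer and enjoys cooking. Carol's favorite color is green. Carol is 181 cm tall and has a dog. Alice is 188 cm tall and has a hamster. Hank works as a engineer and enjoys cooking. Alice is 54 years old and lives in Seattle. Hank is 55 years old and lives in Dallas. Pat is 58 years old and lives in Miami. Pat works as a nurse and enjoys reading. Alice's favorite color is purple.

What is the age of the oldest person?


Oldest: Carol at 64

64


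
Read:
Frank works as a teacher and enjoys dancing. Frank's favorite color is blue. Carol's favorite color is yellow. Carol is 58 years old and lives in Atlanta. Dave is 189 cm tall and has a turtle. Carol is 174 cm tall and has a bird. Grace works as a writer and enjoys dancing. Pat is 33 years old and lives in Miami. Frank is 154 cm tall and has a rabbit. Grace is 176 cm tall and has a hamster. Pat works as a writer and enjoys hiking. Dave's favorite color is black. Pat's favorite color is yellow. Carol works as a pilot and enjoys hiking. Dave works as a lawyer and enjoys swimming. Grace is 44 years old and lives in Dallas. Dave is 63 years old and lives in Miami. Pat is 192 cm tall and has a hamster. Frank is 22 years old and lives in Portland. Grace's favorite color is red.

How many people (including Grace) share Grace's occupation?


Grace is a writer. Count = 2

2


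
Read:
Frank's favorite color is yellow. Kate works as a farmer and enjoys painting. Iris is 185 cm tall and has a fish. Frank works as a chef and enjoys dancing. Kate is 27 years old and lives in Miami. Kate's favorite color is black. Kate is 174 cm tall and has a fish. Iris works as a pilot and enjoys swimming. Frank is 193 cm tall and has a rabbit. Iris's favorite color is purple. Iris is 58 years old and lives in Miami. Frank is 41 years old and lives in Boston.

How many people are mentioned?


People: Frank, Kate, Iris. Count = 3

3


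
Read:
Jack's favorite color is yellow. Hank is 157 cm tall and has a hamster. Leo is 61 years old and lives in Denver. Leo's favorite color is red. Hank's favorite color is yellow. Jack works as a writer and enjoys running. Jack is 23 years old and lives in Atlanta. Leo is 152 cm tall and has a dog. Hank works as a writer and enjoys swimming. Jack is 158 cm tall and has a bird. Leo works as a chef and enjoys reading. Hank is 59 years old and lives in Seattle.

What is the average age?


Sum=143, n=3, avg=47.67

47.67


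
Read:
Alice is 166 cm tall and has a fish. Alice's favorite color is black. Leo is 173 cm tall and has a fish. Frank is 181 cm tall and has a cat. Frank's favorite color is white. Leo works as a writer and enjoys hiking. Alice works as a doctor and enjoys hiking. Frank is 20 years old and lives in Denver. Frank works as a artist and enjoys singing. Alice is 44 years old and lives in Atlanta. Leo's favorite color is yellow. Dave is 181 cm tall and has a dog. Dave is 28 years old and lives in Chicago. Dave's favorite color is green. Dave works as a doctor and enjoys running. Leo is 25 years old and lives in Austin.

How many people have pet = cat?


Count: 1

1


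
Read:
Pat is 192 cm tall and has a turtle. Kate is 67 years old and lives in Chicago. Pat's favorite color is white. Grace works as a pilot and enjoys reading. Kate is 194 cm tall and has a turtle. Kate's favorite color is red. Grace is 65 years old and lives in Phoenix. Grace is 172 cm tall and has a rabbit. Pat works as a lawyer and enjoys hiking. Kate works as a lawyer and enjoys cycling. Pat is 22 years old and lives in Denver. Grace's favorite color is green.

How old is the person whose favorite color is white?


Person with favorite color=white is Pat, age 22

22
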